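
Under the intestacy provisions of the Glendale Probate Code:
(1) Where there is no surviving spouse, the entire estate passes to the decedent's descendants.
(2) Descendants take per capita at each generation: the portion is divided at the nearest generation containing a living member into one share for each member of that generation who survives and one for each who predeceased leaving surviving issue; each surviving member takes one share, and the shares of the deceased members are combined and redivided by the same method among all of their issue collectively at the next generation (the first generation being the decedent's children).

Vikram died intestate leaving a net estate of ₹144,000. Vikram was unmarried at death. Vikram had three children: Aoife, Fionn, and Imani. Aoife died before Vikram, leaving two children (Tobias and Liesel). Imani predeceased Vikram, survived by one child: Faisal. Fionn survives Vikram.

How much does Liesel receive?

Liesel receives ₹32,000.

The entire ₹144,000 passes to the descendants.
That amount (₹144,000) is divided at the children's generation into 3 shares of ₹48,000. Fionn takes ₹48,000. The 2 shares of the deceased (Aoife and Imani) are combined into a pool of ₹96,000.
That pool (₹96,000) is divided at the grandchildren's generation equally among Tobias, Liesel, and Faisal: ₹32,000 each.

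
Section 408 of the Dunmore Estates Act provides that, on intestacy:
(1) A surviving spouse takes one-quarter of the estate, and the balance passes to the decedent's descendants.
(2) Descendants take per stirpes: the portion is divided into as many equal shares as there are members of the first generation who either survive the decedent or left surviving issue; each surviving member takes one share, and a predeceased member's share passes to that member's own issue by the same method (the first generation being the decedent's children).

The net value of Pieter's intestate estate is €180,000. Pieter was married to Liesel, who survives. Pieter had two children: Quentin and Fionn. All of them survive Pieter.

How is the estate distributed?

Liesel takes one-quarter of €180,000 = €45,000. The remaining €135,000 passes to the descendants.
The descendants' portion (€135,000) is divided into 2 shares of €67,500: Quentin and Fionn each take €67,500.

Liesel: €45,000; Quentin: €67,500; Fionn: €67,500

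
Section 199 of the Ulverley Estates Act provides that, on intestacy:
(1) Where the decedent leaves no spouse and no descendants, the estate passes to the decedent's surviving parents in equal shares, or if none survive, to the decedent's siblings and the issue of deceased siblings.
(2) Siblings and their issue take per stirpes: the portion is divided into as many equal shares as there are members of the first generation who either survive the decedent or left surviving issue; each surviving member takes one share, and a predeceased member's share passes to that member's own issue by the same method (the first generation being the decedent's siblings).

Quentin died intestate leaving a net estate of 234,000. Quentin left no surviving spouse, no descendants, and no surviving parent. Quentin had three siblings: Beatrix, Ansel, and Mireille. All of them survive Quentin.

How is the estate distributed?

Beatrix: 78,000; Ansel: 78,000; Mireille: 78,000

The entire 234,000 passes to the siblings and their issue.
That amount (234,000) is divided into 3 shares of 78,000: Beatrix, Ansel, and Mireille each take 78,000.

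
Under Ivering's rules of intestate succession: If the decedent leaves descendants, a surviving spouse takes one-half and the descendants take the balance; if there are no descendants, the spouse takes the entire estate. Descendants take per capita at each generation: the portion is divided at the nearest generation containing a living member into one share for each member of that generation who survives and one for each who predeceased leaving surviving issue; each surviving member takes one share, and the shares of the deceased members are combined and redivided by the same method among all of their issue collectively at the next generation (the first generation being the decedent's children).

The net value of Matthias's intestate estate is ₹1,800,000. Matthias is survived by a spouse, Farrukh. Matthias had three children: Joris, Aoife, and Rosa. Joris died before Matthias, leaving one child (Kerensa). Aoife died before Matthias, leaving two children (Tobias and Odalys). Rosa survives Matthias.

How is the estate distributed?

Farrukh: ₹900,000; Kerensa: ₹200,000; Tobias: ₹200,000; Odalys: ₹200,000; Rosa: ₹300,000

Farrukh takes one-half of ₹1,800,000 = ₹900,000. The remaining ₹900,000 passes to the descendants.
The descendants' portion (₹900,000) is divided at the children's generation into 3 shares of ₹300,000. Rosa takes ₹300,000. The 2 shares of the deceased (Joris and Aoife) are combined into a pool of ₹600,000.
That pool (₹600,000) is divided at the grandchildren's generation equally among Kerensa, Tobias, and Odalys: ₹200,000 each.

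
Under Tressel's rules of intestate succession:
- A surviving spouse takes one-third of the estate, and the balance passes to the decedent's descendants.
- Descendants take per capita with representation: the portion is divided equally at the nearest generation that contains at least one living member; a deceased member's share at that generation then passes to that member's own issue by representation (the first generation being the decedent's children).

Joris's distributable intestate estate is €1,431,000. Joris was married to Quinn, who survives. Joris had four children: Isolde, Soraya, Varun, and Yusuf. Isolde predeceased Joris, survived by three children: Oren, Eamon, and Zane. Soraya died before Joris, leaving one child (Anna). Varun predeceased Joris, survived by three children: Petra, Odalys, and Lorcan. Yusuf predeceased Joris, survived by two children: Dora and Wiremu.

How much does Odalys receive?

Odalys receives €106,000.

Quinn takes one-third of €1,431,000 = €477,000. The remaining €954,000 passes to the descendants.
No child survives, so the initial division is made at the grandchildren's generation.
The descendants' portion (€954,000) is divided into 9 shares of €106,000: Oren, Eamon, Zane, Anna, Petra, Odalys, Lorcan, Dora, and Wiremu each take €106,000.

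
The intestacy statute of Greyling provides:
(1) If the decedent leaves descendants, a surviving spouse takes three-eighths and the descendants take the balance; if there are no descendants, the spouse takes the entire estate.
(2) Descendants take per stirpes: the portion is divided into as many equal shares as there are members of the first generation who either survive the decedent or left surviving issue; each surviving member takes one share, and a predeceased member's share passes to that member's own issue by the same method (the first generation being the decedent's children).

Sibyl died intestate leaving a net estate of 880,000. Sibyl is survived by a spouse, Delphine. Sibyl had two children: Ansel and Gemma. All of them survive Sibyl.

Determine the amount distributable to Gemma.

Delphine takes three-eighths of 880,000 = 330,000. The remaining 550,000 passes to the descendants.
The descendants' portion (550,000) is divided into 2 shares of 275,000: Ansel and Gemma each take 275,000.

Gemma receives 275,000.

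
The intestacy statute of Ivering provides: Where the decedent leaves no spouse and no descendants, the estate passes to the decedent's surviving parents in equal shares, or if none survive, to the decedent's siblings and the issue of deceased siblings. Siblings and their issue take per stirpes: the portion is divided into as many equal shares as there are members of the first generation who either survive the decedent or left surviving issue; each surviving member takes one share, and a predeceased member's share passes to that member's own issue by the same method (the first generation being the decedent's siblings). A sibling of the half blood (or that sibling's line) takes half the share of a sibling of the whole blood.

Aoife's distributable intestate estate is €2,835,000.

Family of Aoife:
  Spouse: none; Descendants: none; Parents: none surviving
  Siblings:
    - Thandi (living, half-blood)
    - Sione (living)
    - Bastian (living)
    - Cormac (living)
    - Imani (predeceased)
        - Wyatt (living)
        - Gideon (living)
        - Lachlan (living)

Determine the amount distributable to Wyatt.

Wyatt receives €210,000.

The entire €2,835,000 passes to the siblings and their issue.
Counting each half-blood sibling's line as half a unit, there are 9/2 units in €2,835,000, so one unit is €630,000. Whole-blood lines (Sione, Bastian, Cormac, and Imani) take €630,000 each; half-blood lines (Thandi) take €315,000 each.
Imani's share (€630,000) is divided into 3 shares of €210,000: Wyatt, Gideon, and Lachlan each take €210,000.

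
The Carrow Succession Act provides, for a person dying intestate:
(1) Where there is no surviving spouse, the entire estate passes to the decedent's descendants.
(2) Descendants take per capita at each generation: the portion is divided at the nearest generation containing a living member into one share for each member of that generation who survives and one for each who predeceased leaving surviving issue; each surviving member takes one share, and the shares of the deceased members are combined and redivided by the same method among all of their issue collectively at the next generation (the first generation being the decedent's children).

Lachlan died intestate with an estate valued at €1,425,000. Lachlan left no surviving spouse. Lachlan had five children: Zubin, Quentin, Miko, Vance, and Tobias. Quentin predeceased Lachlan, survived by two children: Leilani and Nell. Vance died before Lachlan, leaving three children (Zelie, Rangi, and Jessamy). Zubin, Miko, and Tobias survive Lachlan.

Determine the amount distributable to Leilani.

Leilani receives €114,000.

The entire €1,425,000 passes to the descendants.
That amount (€1,425,000) is divided at the children's generation into 5 shares of €285,000. Zubin, Miko, and Tobias each take €285,000. The 2 shares of the deceased (Quentin and Vance) are combined into a pool of €570,000.
That pool (€570,000) is divided at the grandchildren's generation equally among Leilani, Nell, Zelie, Rangi, and Jessamy: €114,000 each.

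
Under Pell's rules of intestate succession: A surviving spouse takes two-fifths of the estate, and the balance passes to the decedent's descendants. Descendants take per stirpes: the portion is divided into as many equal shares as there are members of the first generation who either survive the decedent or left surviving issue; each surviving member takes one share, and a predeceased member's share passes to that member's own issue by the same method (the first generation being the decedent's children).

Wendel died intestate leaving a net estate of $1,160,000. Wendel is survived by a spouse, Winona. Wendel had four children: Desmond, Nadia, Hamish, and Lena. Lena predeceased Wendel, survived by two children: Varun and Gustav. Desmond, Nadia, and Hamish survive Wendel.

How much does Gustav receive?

Winona takes two-fifths of $1,160,000 = $464,000. The remaining $696,000 passes to the descendants.
The descendants' portion ($696,000) is divided into 4 shares of $174,000: Desmond, Nadia, and Hamish each take $174,000; Lena's $174,000 share passes to Lena's issue.
Lena's share ($174,000) is divided into 2 shares of $87,000: Varun and Gustav each take $87,000.

Gustav receives $87,000.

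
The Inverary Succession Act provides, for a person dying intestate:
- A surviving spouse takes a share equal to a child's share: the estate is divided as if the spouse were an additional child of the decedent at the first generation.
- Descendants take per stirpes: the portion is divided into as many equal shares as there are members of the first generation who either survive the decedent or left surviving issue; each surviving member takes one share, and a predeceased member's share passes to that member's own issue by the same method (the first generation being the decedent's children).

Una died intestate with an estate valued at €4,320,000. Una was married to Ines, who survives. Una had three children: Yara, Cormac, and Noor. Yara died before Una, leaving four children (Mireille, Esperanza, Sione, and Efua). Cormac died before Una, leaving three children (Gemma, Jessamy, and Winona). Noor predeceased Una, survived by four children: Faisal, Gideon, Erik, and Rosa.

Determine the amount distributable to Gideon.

Gideon receives €270,000.

The spouse counts as an additional share at the children's level, so there are 4 primary shares of €1,080,000. Ines takes one such share (€1,080,000).
The children's combined portion (€3,240,000) is divided into 3 shares of €1,080,000: Yara's €1,080,000 share passes to Yara's issue; Cormac's €1,080,000 share passes to Cormac's issue; Noor's €1,080,000 share passes to Noor's issue.
Yara's share (€1,080,000) is divided into 4 shares of €270,000: Mireille, Esperanza, Sione, and Efua each take €270,000.
Cormac's share (€1,080,000) is divided into 3 shares of €360,000: Gemma, Jessamy, and Winona each take €360,000.
Noor's share (€1,080,000) is divided into 4 shares of €270,000: Faisal, Gideon, Erik, and Rosa each take €270,000.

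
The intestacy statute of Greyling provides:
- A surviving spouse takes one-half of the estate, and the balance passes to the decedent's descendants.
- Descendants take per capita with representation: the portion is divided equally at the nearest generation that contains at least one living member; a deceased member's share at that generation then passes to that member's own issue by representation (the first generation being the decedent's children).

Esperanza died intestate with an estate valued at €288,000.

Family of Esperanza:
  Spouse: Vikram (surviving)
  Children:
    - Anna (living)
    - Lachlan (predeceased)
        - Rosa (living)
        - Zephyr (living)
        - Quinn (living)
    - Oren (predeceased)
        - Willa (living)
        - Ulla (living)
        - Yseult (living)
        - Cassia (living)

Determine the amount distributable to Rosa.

Vikram takes one-half of €288,000 = €144,000. The remaining €144,000 passes to the descendants.
The descendants' portion (€144,000) is divided into 3 shares of €48,000: Anna takes €48,000; Lachlan's €48,000 share passes to Lachlan's issue; Oren's €48,000 share passes to Oren's issue.
Lachlan's share (€48,000) is divided into 3 shares of €16,000: Rosa, Zephyr, and Quinn each take €16,000.
Oren's share (€48,000) is divided into 4 shares of €12,000: Willa, Ulla, Yseult, and Cassia each take €12,000.

Rosa receives €16,000.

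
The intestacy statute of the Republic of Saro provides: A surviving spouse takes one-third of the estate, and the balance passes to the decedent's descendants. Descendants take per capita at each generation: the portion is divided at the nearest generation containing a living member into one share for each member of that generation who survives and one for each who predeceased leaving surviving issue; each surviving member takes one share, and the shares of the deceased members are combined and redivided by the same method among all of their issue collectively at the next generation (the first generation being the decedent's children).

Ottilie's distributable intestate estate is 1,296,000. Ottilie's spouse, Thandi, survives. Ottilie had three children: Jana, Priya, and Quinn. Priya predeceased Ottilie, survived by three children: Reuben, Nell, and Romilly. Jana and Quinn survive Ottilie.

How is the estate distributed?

Thandi takes one-third of 1,296,000 = 432,000. The remaining 864,000 passes to the descendants.
The descendants' portion (864,000) is divided at the children's generation into 3 shares of 288,000. Jana and Quinn each take 288,000. The remaining share for the deceased Priya (288,000) is carried to the next generation.
That pool (288,000) is divided at the grandchildren's generation equally among Reuben, Nell, and Romilly: 96,000 each.

Thandi: 432,000; Jana: 288,000; Reuben: 96,000; Nell: 96,000; Romilly: 96,000; Quinn: 288,000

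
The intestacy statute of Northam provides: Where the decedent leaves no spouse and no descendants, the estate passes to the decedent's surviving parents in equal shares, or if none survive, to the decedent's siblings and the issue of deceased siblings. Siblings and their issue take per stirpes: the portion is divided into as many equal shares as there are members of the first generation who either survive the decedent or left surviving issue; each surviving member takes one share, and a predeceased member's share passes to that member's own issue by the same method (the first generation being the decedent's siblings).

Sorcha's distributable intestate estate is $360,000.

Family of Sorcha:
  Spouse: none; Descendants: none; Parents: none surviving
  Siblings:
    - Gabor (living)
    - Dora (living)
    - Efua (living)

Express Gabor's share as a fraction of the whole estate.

The entire $360,000 passes to the siblings and their issue.
That amount ($360,000) is divided into 3 shares of $120,000: Gabor, Dora, and Efua each take $120,000.

Gabor receives 1/3 of the estate.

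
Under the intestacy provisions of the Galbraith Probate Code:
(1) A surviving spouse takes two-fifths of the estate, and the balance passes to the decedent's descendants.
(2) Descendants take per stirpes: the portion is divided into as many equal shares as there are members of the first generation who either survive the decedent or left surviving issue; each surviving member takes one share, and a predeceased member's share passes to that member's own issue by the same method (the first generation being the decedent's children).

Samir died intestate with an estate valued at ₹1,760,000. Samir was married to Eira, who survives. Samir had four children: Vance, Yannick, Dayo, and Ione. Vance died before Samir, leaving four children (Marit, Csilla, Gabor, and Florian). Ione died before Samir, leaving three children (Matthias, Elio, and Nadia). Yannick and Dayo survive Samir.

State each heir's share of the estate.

Eira takes two-fifths of ₹1,760,000 = ₹704,000. The remaining ₹1,056,000 passes to the descendants.
The descendants' portion (₹1,056,000) is divided into 4 shares of ₹264,000: Yannick and Dayo each take ₹264,000; Vance's ₹264,000 share passes to Vance's issue; Ione's ₹264,000 share passes to Ione's issue.
Vance's share (₹264,000) is divided into 4 shares of ₹66,000: Marit, Csilla, Gabor, and Florian each take ₹66,000.
Ione's share (₹264,000) is divided into 3 shares of ₹88,000: Matthias, Elio, and Nadia each take ₹88,000.

Eira: ₹704,000; Marit: ₹66,000; Csilla: ₹66,000; Gabor: ₹66,000; Florian: ₹66,000; Yannick: ₹264,000; Dayo: ₹264,000; Matthias: ₹88,000; Elio: ₹88,000; Nadia: ₹88,000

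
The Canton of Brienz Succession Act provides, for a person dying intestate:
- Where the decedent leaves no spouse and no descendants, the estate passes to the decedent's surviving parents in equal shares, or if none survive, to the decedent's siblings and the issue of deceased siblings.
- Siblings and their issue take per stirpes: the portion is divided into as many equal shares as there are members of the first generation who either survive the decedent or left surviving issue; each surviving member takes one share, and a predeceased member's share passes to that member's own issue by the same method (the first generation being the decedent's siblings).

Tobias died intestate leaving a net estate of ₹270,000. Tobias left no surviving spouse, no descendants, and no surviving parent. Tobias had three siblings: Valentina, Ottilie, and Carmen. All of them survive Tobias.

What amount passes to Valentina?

The entire ₹270,000 passes to the siblings and their issue.
That amount (₹270,000) is divided into 3 shares of ₹90,000: Valentina, Ottilie, and Carmen each take ₹90,000.

Valentina receives ₹90,000.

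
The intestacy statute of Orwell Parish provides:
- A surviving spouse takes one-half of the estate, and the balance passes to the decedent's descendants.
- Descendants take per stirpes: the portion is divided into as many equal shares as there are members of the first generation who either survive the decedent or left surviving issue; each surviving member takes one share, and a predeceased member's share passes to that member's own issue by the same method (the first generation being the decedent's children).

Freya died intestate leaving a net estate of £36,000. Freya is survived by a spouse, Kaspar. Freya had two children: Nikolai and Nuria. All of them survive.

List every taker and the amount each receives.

Kaspar: £18,000; Nikolai: £9,000; Nuria: £9,000

Kaspar takes one-half of £36,000 = £18,000. The remaining £18,000 passes to the descendants.
The descendants' portion (£18,000) is divided into 2 shares of £9,000: Nikolai and Nuria each take £9,000.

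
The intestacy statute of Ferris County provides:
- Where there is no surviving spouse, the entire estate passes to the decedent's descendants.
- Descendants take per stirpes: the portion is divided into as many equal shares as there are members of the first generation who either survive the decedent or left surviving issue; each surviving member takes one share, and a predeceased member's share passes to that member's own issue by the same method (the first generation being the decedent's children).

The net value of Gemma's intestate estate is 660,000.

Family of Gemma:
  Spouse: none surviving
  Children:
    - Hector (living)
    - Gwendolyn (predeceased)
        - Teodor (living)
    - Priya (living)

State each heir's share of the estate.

Hector: 220,000; Teodor: 220,000; Priya: 220,000

The entire 660,000 passes to the descendants.
That amount (660,000) is divided into 3 shares of 220,000: Hector and Priya each take 220,000; Gwendolyn's 220,000 share passes to Gwendolyn's issue.
Gwendolyn's share (220,000) passes entirely to Teodor.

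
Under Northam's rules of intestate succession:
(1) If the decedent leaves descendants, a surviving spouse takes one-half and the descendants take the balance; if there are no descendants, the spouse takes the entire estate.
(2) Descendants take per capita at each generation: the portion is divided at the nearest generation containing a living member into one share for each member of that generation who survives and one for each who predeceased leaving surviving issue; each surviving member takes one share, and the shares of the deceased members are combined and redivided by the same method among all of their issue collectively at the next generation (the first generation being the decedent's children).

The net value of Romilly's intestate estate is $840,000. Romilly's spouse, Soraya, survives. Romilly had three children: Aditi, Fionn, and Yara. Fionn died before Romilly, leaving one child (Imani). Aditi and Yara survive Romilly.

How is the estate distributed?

Soraya: $420,000; Aditi: $140,000; Imani: $140,000; Yara: $140,000

Soraya takes one-half of $840,000 = $420,000. The remaining $420,000 passes to the descendants.
The descendants' portion ($420,000) is divided at the children's generation into 3 shares of $140,000. Aditi and Yara each take $140,000. The remaining share for the deceased Fionn ($140,000) is carried to the next generation.
That pool ($140,000) passes entirely to Imani, the sole taker at the grandchildren's generation.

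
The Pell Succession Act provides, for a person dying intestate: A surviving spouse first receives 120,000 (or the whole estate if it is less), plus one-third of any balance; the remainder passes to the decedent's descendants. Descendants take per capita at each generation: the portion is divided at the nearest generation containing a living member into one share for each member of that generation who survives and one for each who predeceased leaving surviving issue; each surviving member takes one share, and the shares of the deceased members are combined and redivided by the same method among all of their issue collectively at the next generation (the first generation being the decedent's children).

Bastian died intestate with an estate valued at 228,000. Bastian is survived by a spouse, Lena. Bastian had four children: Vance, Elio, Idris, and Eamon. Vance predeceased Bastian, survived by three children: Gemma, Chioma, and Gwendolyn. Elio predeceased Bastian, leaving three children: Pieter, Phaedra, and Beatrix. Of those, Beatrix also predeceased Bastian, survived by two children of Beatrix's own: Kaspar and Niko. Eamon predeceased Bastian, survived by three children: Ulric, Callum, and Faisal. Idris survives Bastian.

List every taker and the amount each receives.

Lena first takes 120,000, leaving a balance of 108,000. Lena then takes one-third of the balance (36,000), for a total of 156,000. The remaining 72,000 passes to the descendants.
The descendants' portion (72,000) is divided at the children's generation into 4 shares of 18,000. Idris takes 18,000. The 3 shares of the deceased (Vance, Elio, and Eamon) are combined into a pool of 54,000.
That pool (54,000) is divided at the grandchildren's generation into 9 shares of 6,000. Gemma, Chioma, Gwendolyn, Pieter, Phaedra, Ulric, Callum, and Faisal each take 6,000. The remaining share for the deceased Beatrix (6,000) is carried to the next generation.
That pool (6,000) is divided at the great-grandchildren's generation equally among Kaspar and Niko: 3,000 each.

Lena: 156,000; Gemma: 6,000; Chioma: 6,000; Gwendolyn: 6,000; Pieter: 6,000; Phaedra: 6,000; Kaspar: 3,000; Niko: 3,000; Idris: 18,000; Ulric: 6,000; Callum: 6,000; Faisal: 6,000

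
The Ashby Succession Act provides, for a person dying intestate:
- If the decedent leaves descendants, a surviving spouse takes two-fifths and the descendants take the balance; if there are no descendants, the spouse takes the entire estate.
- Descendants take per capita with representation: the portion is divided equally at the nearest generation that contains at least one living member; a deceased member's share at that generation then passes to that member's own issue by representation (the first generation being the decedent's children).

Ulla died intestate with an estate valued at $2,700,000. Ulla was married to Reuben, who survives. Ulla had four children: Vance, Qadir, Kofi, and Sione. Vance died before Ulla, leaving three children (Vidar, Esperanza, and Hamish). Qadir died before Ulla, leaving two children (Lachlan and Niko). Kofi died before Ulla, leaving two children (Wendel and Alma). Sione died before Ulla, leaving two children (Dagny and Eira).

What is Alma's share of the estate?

Alma receives $180,000.

Reuben takes two-fifths of $2,700,000 = $1,080,000. The remaining $1,620,000 passes to the descendants.
No child survives, so the initial division is made at the grandchildren's generation.
The descendants' portion ($1,620,000) is divided into 9 shares of $180,000: Vidar, Esperanza, Hamish, Lachlan, Niko, Wendel, Alma, Dagny, and Eira each take $180,000.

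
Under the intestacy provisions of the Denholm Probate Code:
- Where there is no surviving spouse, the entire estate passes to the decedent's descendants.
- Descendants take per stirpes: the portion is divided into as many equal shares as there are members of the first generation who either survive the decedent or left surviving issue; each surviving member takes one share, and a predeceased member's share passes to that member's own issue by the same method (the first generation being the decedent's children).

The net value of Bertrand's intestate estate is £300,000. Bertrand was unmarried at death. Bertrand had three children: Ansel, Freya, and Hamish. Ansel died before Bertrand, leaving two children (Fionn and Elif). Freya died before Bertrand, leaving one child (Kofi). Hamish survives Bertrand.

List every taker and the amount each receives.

The entire £300,000 passes to the descendants.
That amount (£300,000) is divided into 3 shares of £100,000: Hamish takes £100,000; Ansel's £100,000 share passes to Ansel's issue; Freya's £100,000 share passes to Freya's issue.
Ansel's share (£100,000) is divided into 2 shares of £50,000: Fionn and Elif each take £50,000.
Freya's share (£100,000) passes entirely to Kofi.

Fionn: £50,000; Elif: £50,000; Kofi: £100,000; Hamish: £100,000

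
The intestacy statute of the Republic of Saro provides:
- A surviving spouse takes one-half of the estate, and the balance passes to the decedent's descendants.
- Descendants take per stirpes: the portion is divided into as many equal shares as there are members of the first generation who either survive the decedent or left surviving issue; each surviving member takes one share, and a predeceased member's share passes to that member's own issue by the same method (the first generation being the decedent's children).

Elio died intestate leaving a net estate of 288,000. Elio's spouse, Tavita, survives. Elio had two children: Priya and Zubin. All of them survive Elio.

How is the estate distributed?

Tavita takes one-half of 288,000 = 144,000. The remaining 144,000 passes to the descendants.
The descendants' portion (144,000) is divided into 2 shares of 72,000: Priya and Zubin each take 72,000.

Tavita: 144,000; Priya: 72,000; Zubin: 72,000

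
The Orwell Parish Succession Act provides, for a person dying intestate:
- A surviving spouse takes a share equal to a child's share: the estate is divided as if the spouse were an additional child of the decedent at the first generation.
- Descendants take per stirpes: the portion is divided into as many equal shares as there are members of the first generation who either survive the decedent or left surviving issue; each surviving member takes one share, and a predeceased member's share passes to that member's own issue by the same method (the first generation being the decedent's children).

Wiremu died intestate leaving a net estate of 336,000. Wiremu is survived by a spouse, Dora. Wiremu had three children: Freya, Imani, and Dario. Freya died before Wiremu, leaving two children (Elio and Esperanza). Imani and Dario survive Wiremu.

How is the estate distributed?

Dora: 84,000; Elio: 42,000; Esperanza: 42,000; Imani: 84,000; Dario: 84,000

The spouse counts as an additional share at the children's level, so there are 4 primary shares of 84,000. Dora takes one such share (84,000).
The children's combined portion (252,000) is divided into 3 shares of 84,000: Imani and Dario each take 84,000; Freya's 84,000 share passes to Freya's issue.
Freya's share (84,000) is divided into 2 shares of 42,000: Elio and Esperanza each take 42,000.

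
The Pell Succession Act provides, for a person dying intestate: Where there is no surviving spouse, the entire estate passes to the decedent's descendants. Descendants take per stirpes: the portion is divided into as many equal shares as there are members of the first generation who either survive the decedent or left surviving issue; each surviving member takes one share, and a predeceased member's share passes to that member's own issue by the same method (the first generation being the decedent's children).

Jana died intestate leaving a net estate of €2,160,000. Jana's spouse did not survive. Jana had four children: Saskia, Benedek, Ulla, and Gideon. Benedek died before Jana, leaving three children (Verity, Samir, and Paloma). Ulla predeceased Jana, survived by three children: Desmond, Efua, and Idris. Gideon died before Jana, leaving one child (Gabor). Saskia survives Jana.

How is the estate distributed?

Saskia: €540,000; Verity: €180,000; Samir: €180,000; Paloma: €180,000; Desmond: €180,000; Efua: €180,000; Idris: €180,000; Gabor: €540,000

The entire €2,160,000 passes to the descendants.
That amount (€2,160,000) is divided into 4 shares of €540,000: Saskia takes €540,000; Benedek's €540,000 share passes to Benedek's issue; Ulla's €540,000 share passes to Ulla's issue; Gideon's €540,000 share passes to Gideon's issue.
Benedek's share (€540,000) is divided into 3 shares of €180,000: Verity, Samir, and Paloma each take €180,000.
Ulla's share (€540,000) is divided into 3 shares of €180,000: Desmond, Efua, and Idris each take €180,000.
Gideon's share (€540,000) passes entirely to Gabor.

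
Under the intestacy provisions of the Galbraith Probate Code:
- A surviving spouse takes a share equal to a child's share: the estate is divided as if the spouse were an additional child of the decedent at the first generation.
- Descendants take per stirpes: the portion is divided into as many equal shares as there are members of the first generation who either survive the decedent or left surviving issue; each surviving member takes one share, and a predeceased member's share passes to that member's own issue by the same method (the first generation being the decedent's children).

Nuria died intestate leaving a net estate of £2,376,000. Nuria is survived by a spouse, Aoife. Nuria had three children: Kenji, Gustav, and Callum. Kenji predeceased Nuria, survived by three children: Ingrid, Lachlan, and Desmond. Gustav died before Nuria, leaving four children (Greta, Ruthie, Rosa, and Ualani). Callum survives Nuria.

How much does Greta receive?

The spouse counts as an additional share at the children's level, so there are 4 primary shares of £594,000. Aoife takes one such share (£594,000).
The children's combined portion (£1,782,000) is divided into 3 shares of £594,000: Callum takes £594,000; Kenji's £594,000 share passes to Kenji's issue; Gustav's £594,000 share passes to Gustav's issue.
Kenji's share (£594,000) is divided into 3 shares of £198,000: Ingrid, Lachlan, and Desmond each take £198,000.
Gustav's share (£594,000) is divided into 4 shares of £148,500: Greta, Ruthie, Rosa, and Ualani each take £148,500.

Greta receives £148,500.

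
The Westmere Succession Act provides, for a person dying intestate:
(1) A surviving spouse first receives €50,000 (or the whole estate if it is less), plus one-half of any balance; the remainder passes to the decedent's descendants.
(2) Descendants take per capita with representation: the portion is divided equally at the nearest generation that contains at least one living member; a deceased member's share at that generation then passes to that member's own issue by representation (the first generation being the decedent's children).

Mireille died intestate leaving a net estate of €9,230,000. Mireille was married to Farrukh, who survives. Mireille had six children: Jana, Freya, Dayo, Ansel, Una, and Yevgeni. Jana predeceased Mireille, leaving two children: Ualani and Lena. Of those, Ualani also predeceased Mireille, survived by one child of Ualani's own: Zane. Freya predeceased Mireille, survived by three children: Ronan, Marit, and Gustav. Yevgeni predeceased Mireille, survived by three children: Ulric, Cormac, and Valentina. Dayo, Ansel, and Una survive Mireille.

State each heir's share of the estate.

Farrukh first takes €50,000, leaving a balance of €9,180,000. Farrukh then takes one-half of the balance (€4,590,000), for a total of €4,640,000. The remaining €4,590,000 passes to the descendants.
The descendants' portion (€4,590,000) is divided into 6 shares of €765,000: Dayo, Ansel, and Una each take €765,000; Jana's €765,000 share passes to Jana's issue; Freya's €765,000 share passes to Freya's issue; Yevgeni's €765,000 share passes to Yevgeni's issue.
Jana's share (€765,000) is divided into 2 shares of €382,500: Lena takes €382,500; Ualani's €382,500 share passes to Ualani's issue.
Ualani's share (€382,500) passes entirely to Zane.
Freya's share (€765,000) is divided into 3 shares of €255,000: Ronan, Marit, and Gustav each take €255,000.
Yevgeni's share (€765,000) is divided into 3 shares of €255,000: Ulric, Cormac, and Valentina each take €255,000.

Farrukh: €4,640,000; Zane: €382,500; Lena: €382,500; Ronan: €255,000; Marit: €255,000; Gustav: €255,000; Dayo: €765,000; Ansel: €765,000; Una: €765,000; Ulric: €255,000; Cormac: €255,000; Valentina: €255,000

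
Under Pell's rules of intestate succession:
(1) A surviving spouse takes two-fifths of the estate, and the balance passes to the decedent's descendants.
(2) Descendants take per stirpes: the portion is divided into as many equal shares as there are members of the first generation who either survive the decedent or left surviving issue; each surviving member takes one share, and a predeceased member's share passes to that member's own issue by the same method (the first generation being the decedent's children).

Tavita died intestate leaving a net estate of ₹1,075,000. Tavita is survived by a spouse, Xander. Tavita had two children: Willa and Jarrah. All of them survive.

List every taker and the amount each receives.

Xander: ₹430,000; Willa: ₹322,500; Jarrah: ₹322,500

Xander takes two-fifths of ₹1,075,000 = ₹430,000. The remaining ₹645,000 passes to the descendants.
The descendants' portion (₹645,000) is divided into 2 shares of ₹322,500: Willa and Jarrah each take ₹322,500.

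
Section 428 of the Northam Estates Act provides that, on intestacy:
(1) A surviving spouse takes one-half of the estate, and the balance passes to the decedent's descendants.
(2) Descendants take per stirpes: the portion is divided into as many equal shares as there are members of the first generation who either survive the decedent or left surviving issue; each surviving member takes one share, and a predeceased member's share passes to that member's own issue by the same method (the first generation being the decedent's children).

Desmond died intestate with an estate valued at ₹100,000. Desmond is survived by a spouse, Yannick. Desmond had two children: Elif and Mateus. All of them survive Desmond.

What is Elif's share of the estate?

Elif receives ₹25,000.

Yannick takes one-half of ₹100,000 = ₹50,000. The remaining ₹50,000 passes to the descendants.
The descendants' portion (₹50,000) is divided into 2 shares of ₹25,000: Elif and Mateus each take ₹25,000.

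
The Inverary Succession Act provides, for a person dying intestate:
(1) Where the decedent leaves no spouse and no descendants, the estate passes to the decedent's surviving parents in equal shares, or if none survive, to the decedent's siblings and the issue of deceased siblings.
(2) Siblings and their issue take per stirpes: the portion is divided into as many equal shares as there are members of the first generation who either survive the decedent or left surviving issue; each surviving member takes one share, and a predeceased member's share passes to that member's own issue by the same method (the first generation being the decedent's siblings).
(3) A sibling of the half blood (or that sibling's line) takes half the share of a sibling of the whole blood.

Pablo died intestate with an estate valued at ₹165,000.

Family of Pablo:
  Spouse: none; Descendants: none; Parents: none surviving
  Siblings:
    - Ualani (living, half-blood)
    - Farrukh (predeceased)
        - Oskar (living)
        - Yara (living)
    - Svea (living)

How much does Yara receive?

The entire ₹165,000 passes to the siblings and their issue.
Counting each half-blood sibling's line as half a unit, there are 5/2 units in ₹165,000, so one unit is ₹66,000. Whole-blood lines (Farrukh and Svea) take ₹66,000 each; half-blood lines (Ualani) take ₹33,000 each.
Farrukh's share (₹66,000) is divided into 2 shares of ₹33,000: Oskar and Yara each take ₹33,000.

Yara receives ₹33,000.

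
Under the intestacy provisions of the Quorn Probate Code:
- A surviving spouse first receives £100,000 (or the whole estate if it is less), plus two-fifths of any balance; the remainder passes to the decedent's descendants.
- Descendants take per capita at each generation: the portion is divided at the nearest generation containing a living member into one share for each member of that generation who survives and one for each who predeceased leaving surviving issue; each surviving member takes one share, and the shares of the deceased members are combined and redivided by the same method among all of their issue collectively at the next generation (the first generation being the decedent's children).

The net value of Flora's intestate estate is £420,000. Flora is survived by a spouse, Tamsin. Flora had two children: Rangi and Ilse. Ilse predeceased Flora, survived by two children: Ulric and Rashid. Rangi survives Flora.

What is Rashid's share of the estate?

Rashid receives £48,000.

Tamsin first takes £100,000, leaving a balance of £320,000. Tamsin then takes two-fifths of the balance (£128,000), for a total of £228,000. The remaining £192,000 passes to the descendants.
The descendants' portion (£192,000) is divided at the children's generation into 2 shares of £96,000. Rangi takes £96,000. The remaining share for the deceased Ilse (£96,000) is carried to the next generation.
That pool (£96,000) is divided at the grandchildren's generation equally among Ulric and Rashid: £48,000 each.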